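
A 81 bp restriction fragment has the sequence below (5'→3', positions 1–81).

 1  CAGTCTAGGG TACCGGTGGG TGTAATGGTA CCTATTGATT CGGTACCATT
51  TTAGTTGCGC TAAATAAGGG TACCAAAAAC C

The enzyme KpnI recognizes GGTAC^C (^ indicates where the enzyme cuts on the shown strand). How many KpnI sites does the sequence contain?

GGTACC occurs starting at positions 9, 27, 42, 69.
KpnI cuts at 4 sites.

4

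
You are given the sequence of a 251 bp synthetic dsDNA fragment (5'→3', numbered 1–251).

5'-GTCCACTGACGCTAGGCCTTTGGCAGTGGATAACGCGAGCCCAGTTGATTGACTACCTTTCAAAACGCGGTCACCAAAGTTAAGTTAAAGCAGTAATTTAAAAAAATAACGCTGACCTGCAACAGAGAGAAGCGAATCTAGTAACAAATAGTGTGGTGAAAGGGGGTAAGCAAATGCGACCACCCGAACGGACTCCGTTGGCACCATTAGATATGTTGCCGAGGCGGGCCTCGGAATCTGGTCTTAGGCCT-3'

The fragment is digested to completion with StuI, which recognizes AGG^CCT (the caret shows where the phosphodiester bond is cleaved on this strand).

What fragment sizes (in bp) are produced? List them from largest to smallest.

StuI sites (AGGCCT) start at positions 14, 246.
StuI cuts after base 3 of each site, so after positions 16, 248.
Linear molecule, 2 cuts → 3 fragments:
  1–16 → 16 bp
  17–248 → 232 bp
  249–251 → 3 bp
Sorted largest to smallest: 232, 16, 3 bp.

232, 16, 3 bp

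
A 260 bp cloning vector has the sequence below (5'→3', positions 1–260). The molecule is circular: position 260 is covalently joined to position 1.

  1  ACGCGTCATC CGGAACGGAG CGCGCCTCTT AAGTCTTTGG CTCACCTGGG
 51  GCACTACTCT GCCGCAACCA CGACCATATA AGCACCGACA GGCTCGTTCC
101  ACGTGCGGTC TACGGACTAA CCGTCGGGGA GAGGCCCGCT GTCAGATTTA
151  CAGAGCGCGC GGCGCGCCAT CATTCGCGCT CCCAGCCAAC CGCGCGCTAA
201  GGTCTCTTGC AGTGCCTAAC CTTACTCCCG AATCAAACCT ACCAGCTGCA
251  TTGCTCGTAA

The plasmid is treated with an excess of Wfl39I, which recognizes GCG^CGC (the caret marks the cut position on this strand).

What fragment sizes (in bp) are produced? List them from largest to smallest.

135, 88, 30, 7 bp

Wfl39I sites (GCGCGC) start at positions 20, 155, 162, 192.
Wfl39I cuts after base 3 of each site, so after positions 22, 157, 164, 194.
Circular molecule, 4 cuts → 4 fragments:
  23–157 → 135 bp
  158–164 → 7 bp
  165–194 → 30 bp
  195–260 then 1–22 → 66 + 22 = 88 bp
Sorted largest to smallest: 135, 88, 30, 7 bp.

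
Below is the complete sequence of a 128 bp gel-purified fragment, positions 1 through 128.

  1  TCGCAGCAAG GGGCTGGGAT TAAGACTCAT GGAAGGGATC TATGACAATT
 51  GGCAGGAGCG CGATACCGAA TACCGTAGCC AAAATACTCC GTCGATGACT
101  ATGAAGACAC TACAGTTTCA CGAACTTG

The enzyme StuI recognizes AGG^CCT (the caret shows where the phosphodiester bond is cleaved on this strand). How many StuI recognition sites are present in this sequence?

0

No occurrence of AGGCCT is present in the sequence.
StuI does not cut: 0 sites.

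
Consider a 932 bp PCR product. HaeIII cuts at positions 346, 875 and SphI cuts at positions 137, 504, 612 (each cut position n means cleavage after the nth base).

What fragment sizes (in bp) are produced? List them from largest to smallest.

Combined cut positions (sorted): 137, 346, 504, 612, 875.
Linear molecule, 5 cuts → 6 fragments:
  137 − 0 = 137 bp
  346 − 137 = 209 bp
  504 − 346 = 158 bp
  612 − 504 = 108 bp
  875 − 612 = 263 bp
  932 − 875 = 57 bp
Sorted largest to smallest: 263, 209, 158, 137, 108, 57 bp.

263, 209, 158, 137, 108, 57 bp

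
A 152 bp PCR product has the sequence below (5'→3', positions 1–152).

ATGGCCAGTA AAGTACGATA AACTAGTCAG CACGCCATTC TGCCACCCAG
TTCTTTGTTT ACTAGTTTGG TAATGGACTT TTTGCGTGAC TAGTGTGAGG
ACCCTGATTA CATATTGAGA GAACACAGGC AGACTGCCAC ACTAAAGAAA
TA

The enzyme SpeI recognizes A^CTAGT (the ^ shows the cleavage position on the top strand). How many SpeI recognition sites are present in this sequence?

ACTAGT occurs starting at positions 22, 61, 89.
SpeI cuts at 3 sites.

3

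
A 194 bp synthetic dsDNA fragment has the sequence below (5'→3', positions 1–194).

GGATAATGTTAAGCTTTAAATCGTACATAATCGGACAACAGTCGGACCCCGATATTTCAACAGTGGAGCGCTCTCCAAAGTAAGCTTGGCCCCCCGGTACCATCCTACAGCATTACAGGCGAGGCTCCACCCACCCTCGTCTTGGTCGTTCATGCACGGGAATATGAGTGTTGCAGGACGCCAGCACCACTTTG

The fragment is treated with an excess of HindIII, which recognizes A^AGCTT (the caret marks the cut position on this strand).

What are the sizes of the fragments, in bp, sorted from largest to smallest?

112, 71, 11 bp

HindIII sites (AAGCTT) start at positions 11, 82.
HindIII cuts after the first base of each site, so after positions 11, 82.
Linear molecule, 2 cuts → 3 fragments:
  1–11 → 11 bp
  12–82 → 71 bp
  83–194 → 112 bp
Sorted largest to smallest: 112, 71, 11 bp.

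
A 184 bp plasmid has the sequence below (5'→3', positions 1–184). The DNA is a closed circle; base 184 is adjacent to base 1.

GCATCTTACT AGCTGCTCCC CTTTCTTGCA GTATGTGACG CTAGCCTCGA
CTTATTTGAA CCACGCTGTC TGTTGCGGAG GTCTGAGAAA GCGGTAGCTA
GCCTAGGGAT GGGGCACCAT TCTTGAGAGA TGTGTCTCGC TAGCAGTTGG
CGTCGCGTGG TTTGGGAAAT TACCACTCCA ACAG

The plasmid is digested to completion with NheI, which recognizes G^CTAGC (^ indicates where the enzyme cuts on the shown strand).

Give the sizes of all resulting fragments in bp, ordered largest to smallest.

85, 57, 42 bp

NheI sites (GCTAGC) start at positions 40, 97, 139.
NheI cuts after the first base of each site, so after positions 40, 97, 139.
Circular molecule, 3 cuts → 3 fragments:
  41–97 → 57 bp
  98–139 → 42 bp
  140–184 then 1–40 → 45 + 40 = 85 bp
Sorted largest to smallest: 85, 57, 42 bp.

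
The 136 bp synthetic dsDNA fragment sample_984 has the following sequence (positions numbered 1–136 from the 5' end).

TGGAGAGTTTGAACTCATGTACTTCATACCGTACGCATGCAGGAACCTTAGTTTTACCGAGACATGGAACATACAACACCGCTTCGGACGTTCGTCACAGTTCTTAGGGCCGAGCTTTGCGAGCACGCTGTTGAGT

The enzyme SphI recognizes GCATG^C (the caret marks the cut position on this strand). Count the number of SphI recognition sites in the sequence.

1

GCATGC occurs starting at position 35.
SphI cuts at 1 site.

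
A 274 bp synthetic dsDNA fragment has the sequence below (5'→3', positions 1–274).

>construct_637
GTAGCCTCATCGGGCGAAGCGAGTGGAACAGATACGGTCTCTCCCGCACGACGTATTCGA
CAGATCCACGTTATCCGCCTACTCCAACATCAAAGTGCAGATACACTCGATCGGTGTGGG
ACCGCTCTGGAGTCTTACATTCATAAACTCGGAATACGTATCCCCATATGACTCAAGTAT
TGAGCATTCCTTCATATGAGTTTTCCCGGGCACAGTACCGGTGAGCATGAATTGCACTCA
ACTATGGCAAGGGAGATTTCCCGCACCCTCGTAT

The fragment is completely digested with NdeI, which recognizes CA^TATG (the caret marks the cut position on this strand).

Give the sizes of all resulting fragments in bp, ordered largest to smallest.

NdeI sites (CATATG) start at positions 165, 193.
NdeI cuts after base 2 of each site, so after positions 166, 194.
Linear molecule, 2 cuts → 3 fragments:
  1–166 → 166 bp
  167–194 → 28 bp
  195–274 → 80 bp
Sorted largest to smallest: 166, 80, 28 bp.

166, 80, 28 bp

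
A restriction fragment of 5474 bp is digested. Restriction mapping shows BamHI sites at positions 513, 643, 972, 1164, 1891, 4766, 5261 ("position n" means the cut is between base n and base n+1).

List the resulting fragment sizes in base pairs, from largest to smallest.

Linear molecule, 7 cuts → 8 fragments:
  513 − 0 = 513 bp
  643 − 513 = 130 bp
  972 − 643 = 329 bp
  1164 − 972 = 192 bp
  1891 − 1164 = 727 bp
  4766 − 1891 = 2875 bp
  5261 − 4766 = 495 bp
  5474 − 5261 = 213 bp
Sorted largest to smallest: 2875, 727, 513, 495, 329, 213, 192, 130 bp.

2875, 727, 513, 495, 329, 213, 192, 130 bp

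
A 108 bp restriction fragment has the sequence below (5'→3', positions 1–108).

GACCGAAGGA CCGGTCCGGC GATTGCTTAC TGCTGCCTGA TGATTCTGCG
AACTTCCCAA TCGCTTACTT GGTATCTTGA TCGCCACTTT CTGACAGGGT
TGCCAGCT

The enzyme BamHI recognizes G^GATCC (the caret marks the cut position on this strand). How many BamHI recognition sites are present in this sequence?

No occurrence of GGATCC is present in the sequence.
BamHI does not cut: 0 sites.

0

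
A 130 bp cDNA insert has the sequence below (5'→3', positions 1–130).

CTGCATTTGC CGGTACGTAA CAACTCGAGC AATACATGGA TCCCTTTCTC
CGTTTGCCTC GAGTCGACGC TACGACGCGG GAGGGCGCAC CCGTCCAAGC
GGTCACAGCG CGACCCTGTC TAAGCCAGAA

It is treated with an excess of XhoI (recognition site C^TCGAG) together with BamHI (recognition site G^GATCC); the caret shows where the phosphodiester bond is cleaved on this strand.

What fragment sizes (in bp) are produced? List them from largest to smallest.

XhoI sites (CTCGAG) start at positions 24, 58.
XhoI cuts after the first base of each site, so after positions 24, 58.
The BamHI site (GGATCC) starts at position 38.
BamHI cuts after the first base of each site, so after position 38.
Combined cut positions: 24, 38, 58.
Linear molecule, 3 cuts → 4 fragments:
  1–24 → 24 bp
  25–38 → 14 bp
  39–58 → 20 bp
  59–130 → 72 bp
Sorted largest to smallest: 72, 24, 20, 14 bp.

72, 24, 20, 14 bp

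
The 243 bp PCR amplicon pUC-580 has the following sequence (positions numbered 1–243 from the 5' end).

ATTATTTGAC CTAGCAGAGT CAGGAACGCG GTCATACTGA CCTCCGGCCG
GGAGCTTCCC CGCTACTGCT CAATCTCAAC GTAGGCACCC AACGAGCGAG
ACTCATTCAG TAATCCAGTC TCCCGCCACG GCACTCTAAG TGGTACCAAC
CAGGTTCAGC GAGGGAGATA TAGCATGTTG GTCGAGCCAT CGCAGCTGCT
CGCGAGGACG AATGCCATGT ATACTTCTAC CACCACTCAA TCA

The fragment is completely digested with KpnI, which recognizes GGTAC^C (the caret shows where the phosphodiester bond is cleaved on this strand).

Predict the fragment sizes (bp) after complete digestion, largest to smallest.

The KpnI site (GGTACC) starts at position 142.
KpnI cuts after base 5 of each site (before the last base), so after position 146.
Linear molecule, 1 cut → 2 fragments:
  1–146 → 146 bp
  147–243 → 97 bp
Sorted largest to smallest: 146, 97 bp.

146, 97 bp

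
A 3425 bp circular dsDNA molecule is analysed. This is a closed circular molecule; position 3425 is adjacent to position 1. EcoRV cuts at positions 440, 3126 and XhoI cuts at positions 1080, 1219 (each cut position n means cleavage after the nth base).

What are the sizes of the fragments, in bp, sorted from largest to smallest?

1907, 739, 640, 139 bp

Combined cut positions (sorted): 440, 1080, 1219, 3126.
Circular molecule, 4 cuts → 4 fragments:
  1080 − 440 = 640 bp
  1219 − 1080 = 139 bp
  3126 − 1219 = 1907 bp
  wrap: 3425 − 3126 + 440 = 739 bp
Sorted largest to smallest: 1907, 739, 640, 139 bp.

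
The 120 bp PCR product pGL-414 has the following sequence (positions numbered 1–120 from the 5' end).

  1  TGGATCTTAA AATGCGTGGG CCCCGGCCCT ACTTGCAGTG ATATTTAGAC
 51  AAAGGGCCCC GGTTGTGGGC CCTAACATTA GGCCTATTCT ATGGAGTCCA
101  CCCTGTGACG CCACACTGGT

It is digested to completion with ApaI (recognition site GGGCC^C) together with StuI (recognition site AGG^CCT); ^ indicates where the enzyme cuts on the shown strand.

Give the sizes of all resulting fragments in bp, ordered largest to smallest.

38, 36, 22, 13, 11 bp

ApaI sites (GGGCCC) start at positions 18, 54, 67.
ApaI cuts after base 5 of each site (before the last base), so after positions 22, 58, 71.
The StuI site (AGGCCT) starts at position 80.
StuI cuts after base 3 of each site, so after position 82.
Combined cut positions: 22, 58, 71, 82.
Linear molecule, 4 cuts → 5 fragments:
  1–22 → 22 bp
  23–58 → 36 bp
  59–71 → 13 bp
  72–82 → 11 bp
  83–120 → 38 bp
Sorted largest to smallest: 38, 36, 22, 13, 11 bp.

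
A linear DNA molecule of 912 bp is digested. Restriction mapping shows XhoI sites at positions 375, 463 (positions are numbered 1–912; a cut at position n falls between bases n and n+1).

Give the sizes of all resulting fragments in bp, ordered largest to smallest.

449, 375, 88 bp

Linear molecule, 2 cuts → 3 fragments:
  375 − 0 = 375 bp
  463 − 375 = 88 bp
  912 − 463 = 449 bp
Sorted largest to smallest: 449, 375, 88 bp.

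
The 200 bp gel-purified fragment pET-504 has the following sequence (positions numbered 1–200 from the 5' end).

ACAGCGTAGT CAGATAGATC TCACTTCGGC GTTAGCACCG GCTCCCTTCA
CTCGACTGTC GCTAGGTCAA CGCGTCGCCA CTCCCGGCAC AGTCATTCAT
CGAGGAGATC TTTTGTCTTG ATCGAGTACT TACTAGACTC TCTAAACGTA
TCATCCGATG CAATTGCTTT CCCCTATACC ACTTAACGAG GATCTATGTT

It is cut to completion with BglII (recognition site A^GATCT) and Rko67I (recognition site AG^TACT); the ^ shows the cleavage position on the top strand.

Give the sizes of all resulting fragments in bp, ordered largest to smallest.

BglII sites (AGATCT) start at positions 16, 106.
BglII cuts after the first base of each site, so after positions 16, 106.
The Rko67I site (AGTACT) starts at position 125.
Rko67I cuts after base 2 of each site, so after position 126.
Combined cut positions: 16, 106, 126.
Linear molecule, 3 cuts → 4 fragments:
  1–16 → 16 bp
  17–106 → 90 bp
  107–126 → 20 bp
  127–200 → 74 bp
Sorted largest to smallest: 90, 74, 20, 16 bp.

90, 74, 20, 16 bp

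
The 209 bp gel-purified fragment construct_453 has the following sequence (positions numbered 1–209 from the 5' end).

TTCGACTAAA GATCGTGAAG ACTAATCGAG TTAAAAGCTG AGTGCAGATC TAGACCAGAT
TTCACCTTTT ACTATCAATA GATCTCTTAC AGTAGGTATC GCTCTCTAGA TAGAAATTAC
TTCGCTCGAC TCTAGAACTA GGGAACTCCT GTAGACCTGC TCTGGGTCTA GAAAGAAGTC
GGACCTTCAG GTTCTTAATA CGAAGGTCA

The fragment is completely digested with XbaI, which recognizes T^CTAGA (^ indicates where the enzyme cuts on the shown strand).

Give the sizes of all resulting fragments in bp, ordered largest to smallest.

XbaI sites (TCTAGA) start at positions 49, 105, 131, 167.
XbaI cuts after the first base of each site, so after positions 49, 105, 131, 167.
Linear molecule, 4 cuts → 5 fragments:
  1–49 → 49 bp
  50–105 → 56 bp
  106–131 → 26 bp
  132–167 → 36 bp
  168–209 → 42 bp
Sorted largest to smallest: 56, 49, 42, 36, 26 bp.

56, 49, 42, 36, 26 bp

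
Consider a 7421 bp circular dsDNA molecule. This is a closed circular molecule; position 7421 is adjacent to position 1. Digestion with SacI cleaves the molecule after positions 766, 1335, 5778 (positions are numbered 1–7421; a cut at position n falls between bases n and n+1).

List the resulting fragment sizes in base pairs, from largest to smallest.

Circular molecule, 3 cuts → 3 fragments:
  1335 − 766 = 569 bp
  5778 − 1335 = 4443 bp
  wrap: 7421 − 5778 + 766 = 2409 bp
Sorted largest to smallest: 4443, 2409, 569 bp.

4443, 2409, 569 bp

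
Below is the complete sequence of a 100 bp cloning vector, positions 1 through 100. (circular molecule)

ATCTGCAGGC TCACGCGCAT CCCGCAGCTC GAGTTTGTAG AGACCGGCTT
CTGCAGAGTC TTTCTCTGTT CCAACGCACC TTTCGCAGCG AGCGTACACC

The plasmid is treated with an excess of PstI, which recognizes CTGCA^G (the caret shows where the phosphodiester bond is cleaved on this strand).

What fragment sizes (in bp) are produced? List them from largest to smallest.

52, 48 bp

PstI sites (CTGCAG) start at positions 3, 51.
PstI cuts after base 5 of each site (before the last base), so after positions 7, 55.
Circular molecule, 2 cuts → 2 fragments:
  8–55 → 48 bp
  56–100 then 1–7 → 45 + 7 = 52 bp
Sorted largest to smallest: 52, 48 bp.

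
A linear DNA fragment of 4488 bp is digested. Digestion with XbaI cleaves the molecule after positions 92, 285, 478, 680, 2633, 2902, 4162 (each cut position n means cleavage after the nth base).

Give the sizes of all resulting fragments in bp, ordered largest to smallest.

1953, 1260, 326, 269, 202, 193, 193, 92 bp

Linear molecule, 7 cuts → 8 fragments:
  92 − 0 = 92 bp
  285 − 92 = 193 bp
  478 − 285 = 193 bp
  680 − 478 = 202 bp
  2633 − 680 = 1953 bp
  2902 − 2633 = 269 bp
  4162 − 2902 = 1260 bp
  4488 − 4162 = 326 bp
Sorted largest to smallest: 1953, 1260, 326, 269, 202, 193, 193, 92 bp.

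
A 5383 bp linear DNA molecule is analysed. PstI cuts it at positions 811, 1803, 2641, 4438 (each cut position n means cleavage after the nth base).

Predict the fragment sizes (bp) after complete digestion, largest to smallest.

Linear molecule, 4 cuts → 5 fragments:
  811 − 0 = 811 bp
  1803 − 811 = 992 bp
  2641 − 1803 = 838 bp
  4438 − 2641 = 1797 bp
  5383 − 4438 = 945 bp
Sorted largest to smallest: 1797, 992, 945, 838, 811 bp.

1797, 992, 945, 838, 811 bp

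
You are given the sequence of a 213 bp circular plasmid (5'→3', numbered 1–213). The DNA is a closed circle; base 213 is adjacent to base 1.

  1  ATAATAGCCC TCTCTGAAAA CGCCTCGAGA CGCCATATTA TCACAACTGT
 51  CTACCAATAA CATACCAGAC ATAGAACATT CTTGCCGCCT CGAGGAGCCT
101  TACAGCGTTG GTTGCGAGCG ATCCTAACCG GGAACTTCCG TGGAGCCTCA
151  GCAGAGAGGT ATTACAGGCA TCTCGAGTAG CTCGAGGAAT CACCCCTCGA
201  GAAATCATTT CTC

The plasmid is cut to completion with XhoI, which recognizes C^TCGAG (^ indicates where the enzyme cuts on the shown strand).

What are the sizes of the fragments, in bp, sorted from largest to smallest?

83, 65, 41, 15, 9 bp

XhoI sites (CTCGAG) start at positions 24, 89, 172, 181, 196.
XhoI cuts after the first base of each site, so after positions 24, 89, 172, 181, 196.
Circular molecule, 5 cuts → 5 fragments:
  25–89 → 65 bp
  90–172 → 83 bp
  173–181 → 9 bp
  182–196 → 15 bp
  197–213 then 1–24 → 17 + 24 = 41 bp
Sorted largest to smallest: 83, 65, 41, 15, 9 bp.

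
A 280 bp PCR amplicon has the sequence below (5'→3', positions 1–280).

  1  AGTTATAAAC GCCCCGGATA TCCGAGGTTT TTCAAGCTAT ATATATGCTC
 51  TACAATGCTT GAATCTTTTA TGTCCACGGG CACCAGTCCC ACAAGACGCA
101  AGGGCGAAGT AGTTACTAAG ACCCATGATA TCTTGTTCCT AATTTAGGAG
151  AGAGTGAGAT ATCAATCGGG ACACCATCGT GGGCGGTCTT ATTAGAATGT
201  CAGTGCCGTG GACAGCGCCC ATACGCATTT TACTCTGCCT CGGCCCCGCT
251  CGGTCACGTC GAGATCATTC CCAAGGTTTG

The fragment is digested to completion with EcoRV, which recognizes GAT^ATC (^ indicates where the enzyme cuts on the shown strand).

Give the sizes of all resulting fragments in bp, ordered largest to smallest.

120, 110, 31, 19 bp

EcoRV sites (GATATC) start at positions 17, 127, 158.
EcoRV cuts after base 3 of each site, so after positions 19, 129, 160.
Linear molecule, 3 cuts → 4 fragments:
  1–19 → 19 bp
  20–129 → 110 bp
  130–160 → 31 bp
  161–280 → 120 bp
Sorted largest to smallest: 120, 110, 31, 19 bp.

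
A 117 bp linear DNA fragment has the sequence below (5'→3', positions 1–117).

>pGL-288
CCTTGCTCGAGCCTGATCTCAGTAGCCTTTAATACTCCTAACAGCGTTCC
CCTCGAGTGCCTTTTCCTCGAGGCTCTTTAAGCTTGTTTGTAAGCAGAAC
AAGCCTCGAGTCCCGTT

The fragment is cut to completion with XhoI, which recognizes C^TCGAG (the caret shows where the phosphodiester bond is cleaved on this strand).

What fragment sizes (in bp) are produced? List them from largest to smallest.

XhoI sites (CTCGAG) start at positions 6, 52, 67, 105.
XhoI cuts after the first base of each site, so after positions 6, 52, 67, 105.
Linear molecule, 4 cuts → 5 fragments:
  1–6 → 6 bp
  7–52 → 46 bp
  53–67 → 15 bp
  68–105 → 38 bp
  106–117 → 12 bp
Sorted largest to smallest: 46, 38, 15, 12, 6 bp.

46, 38, 15, 12, 6 bp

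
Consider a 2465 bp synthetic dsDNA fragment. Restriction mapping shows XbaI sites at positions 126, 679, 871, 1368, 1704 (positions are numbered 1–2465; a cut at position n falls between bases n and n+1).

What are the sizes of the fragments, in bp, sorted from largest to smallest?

761, 553, 497, 336, 192, 126 bp

Linear molecule, 5 cuts → 6 fragments:
  126 − 0 = 126 bp
  679 − 126 = 553 bp
  871 − 679 = 192 bp
  1368 − 871 = 497 bp
  1704 − 1368 = 336 bp
  2465 − 1704 = 761 bp
Sorted largest to smallest: 761, 553, 497, 336, 192, 126 bp.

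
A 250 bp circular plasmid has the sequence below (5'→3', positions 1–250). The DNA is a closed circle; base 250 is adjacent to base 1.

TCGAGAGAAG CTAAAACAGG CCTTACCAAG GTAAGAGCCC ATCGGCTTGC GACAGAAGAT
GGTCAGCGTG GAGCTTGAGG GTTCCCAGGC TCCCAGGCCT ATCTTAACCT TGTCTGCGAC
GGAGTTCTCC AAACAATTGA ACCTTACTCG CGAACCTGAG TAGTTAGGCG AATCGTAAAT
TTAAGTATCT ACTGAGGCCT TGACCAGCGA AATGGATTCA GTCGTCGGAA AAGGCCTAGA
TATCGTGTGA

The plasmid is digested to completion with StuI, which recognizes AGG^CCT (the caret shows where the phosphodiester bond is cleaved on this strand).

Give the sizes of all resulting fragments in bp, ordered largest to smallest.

StuI sites (AGGCCT) start at positions 18, 95, 195, 232.
StuI cuts after base 3 of each site, so after positions 20, 97, 197, 234.
Circular molecule, 4 cuts → 4 fragments:
  21–97 → 77 bp
  98–197 → 100 bp
  198–234 → 37 bp
  235–250 then 1–20 → 16 + 20 = 36 bp
Sorted largest to smallest: 100, 77, 37, 36 bp.

100, 77, 37, 36 bp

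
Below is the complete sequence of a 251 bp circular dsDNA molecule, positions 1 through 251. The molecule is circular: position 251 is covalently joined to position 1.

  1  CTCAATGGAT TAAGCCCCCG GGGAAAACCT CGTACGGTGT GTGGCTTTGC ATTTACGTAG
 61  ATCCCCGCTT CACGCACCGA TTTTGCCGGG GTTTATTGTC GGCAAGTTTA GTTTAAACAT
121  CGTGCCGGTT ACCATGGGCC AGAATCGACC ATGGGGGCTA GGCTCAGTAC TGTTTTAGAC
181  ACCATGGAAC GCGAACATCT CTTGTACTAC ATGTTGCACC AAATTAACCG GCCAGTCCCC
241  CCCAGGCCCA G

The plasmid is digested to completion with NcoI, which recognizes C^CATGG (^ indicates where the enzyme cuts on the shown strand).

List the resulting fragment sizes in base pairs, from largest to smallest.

201, 33, 17 bp

NcoI sites (CCATGG) start at positions 132, 149, 182.
NcoI cuts after the first base of each site, so after positions 132, 149, 182.
Circular molecule, 3 cuts → 3 fragments:
  133–149 → 17 bp
  150–182 → 33 bp
  183–251 then 1–132 → 69 + 132 = 201 bp
Sorted largest to smallest: 201, 33, 17 bp.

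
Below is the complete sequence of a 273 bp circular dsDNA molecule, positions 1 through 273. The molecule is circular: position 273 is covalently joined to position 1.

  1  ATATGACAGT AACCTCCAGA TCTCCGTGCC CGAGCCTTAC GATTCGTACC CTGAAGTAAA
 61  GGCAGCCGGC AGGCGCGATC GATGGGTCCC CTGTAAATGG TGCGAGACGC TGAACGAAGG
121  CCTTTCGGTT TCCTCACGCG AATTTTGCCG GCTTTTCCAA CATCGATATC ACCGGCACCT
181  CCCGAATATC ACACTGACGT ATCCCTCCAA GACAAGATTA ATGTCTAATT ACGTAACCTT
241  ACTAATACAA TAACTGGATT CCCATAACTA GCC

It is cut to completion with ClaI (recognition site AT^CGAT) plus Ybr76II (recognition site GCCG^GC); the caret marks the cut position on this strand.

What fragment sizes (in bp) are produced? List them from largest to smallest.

178, 71, 13, 11 bp

ClaI sites (ATCGAT) start at positions 78, 162.
ClaI cuts after base 2 of each site, so after positions 79, 163.
Ybr76II sites (GCCGGC) start at positions 65, 147.
Ybr76II cuts after base 4 of each site, so after positions 68, 150.
Combined cut positions: 68, 79, 150, 163.
Circular molecule, 4 cuts → 4 fragments:
  69–79 → 11 bp
  80–150 → 71 bp
  151–163 → 13 bp
  164–273 then 1–68 → 110 + 68 = 178 bp
Sorted largest to smallest: 178, 71, 13, 11 bp.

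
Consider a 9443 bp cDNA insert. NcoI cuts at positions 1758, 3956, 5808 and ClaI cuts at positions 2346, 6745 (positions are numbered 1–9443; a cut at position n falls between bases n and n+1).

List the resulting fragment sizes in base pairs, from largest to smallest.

Combined cut positions (sorted): 1758, 2346, 3956, 5808, 6745.
Linear molecule, 5 cuts → 6 fragments:
  1758 − 0 = 1758 bp
  2346 − 1758 = 588 bp
  3956 − 2346 = 1610 bp
  5808 − 3956 = 1852 bp
  6745 − 5808 = 937 bp
  9443 − 6745 = 2698 bp
Sorted largest to smallest: 2698, 1852, 1758, 1610, 937, 588 bp.

2698, 1852, 1758, 1610, 937, 588 bp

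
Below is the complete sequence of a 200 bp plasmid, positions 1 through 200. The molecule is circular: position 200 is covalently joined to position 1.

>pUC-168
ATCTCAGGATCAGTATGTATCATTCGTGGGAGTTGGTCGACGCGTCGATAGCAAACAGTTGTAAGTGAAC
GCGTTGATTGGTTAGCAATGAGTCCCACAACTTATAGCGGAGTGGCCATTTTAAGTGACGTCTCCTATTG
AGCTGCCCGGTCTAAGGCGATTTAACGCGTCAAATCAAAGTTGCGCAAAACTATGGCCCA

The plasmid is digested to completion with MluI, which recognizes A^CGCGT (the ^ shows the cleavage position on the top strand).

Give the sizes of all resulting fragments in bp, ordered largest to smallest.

MluI sites (ACGCGT) start at positions 40, 69, 165.
MluI cuts after the first base of each site, so after positions 40, 69, 165.
Circular molecule, 3 cuts → 3 fragments:
  41–69 → 29 bp
  70–165 → 96 bp
  166–200 then 1–40 → 35 + 40 = 75 bp
Sorted largest to smallest: 96, 75, 29 bp.

96, 75, 29 bp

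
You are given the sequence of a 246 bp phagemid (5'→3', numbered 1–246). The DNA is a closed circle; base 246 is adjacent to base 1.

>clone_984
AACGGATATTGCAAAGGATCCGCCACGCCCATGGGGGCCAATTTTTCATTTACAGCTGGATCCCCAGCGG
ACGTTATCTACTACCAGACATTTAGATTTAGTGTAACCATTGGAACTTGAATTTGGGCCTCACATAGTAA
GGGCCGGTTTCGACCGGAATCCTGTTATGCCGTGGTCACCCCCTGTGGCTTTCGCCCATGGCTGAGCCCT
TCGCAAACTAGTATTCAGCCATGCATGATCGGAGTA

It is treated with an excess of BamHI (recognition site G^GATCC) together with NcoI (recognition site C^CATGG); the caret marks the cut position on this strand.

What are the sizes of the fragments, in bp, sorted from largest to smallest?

BamHI sites (GGATCC) start at positions 16, 58.
BamHI cuts after the first base of each site, so after positions 16, 58.
NcoI sites (CCATGG) start at positions 29, 196.
NcoI cuts after the first base of each site, so after positions 29, 196.
Combined cut positions: 16, 29, 58, 196.
Circular molecule, 4 cuts → 4 fragments:
  17–29 → 13 bp
  30–58 → 29 bp
  59–196 → 138 bp
  197–246 then 1–16 → 50 + 16 = 66 bp
Sorted largest to smallest: 138, 66, 29, 13 bp.

138, 66, 29, 13 bp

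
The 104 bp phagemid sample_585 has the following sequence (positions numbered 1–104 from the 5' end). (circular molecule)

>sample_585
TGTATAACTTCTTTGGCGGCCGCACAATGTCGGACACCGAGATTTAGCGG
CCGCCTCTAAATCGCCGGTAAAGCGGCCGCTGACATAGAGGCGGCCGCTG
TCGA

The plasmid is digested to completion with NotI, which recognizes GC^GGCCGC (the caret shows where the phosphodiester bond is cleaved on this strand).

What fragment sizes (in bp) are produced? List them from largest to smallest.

NotI sites (GCGGCCGC) start at positions 16, 47, 73, 91.
NotI cuts after base 2 of each site, so after positions 17, 48, 74, 92.
Circular molecule, 4 cuts → 4 fragments:
  18–48 → 31 bp
  49–74 → 26 bp
  75–92 → 18 bp
  93–104 then 1–17 → 12 + 17 = 29 bp
Sorted largest to smallest: 31, 29, 26, 18 bp.

31, 29, 26, 18 bp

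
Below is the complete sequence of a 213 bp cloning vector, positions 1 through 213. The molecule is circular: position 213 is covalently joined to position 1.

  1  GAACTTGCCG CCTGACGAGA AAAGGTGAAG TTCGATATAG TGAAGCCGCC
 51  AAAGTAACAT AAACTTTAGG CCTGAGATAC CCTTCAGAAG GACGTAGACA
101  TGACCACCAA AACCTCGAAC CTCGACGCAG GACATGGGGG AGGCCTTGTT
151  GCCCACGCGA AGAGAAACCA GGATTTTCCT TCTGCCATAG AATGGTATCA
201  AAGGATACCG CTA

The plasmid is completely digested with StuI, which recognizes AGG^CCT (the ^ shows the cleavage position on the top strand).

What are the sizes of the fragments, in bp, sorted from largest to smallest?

StuI sites (AGGCCT) start at positions 68, 141.
StuI cuts after base 3 of each site, so after positions 70, 143.
Circular molecule, 2 cuts → 2 fragments:
  71–143 → 73 bp
  144–213 then 1–70 → 70 + 70 = 140 bp
Sorted largest to smallest: 140, 73 bp.

140, 73 bp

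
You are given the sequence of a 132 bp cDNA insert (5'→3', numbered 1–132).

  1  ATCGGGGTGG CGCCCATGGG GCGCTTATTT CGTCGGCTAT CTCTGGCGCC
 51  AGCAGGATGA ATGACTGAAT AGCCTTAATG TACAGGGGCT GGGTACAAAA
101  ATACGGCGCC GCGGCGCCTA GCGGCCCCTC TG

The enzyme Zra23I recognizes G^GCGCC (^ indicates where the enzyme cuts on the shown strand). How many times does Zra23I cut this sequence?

4

GGCGCC occurs starting at positions 9, 45, 105, 113.
Zra23I cuts at 4 sites.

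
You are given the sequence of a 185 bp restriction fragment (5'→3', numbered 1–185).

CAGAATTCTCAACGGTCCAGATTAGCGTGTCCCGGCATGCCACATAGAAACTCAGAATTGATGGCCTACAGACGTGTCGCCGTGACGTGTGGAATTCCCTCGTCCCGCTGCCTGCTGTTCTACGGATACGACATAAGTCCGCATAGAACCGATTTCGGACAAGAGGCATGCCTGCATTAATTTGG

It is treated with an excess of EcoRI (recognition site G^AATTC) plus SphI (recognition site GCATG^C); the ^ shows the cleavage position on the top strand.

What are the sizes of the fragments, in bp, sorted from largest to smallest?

EcoRI sites (GAATTC) start at positions 3, 92.
EcoRI cuts after the first base of each site, so after positions 3, 92.
SphI sites (GCATGC) start at positions 35, 166.
SphI cuts after base 5 of each site (before the last base), so after positions 39, 170.
Combined cut positions: 3, 39, 92, 170.
Linear molecule, 4 cuts → 5 fragments:
  1–3 → 3 bp
  4–39 → 36 bp
  40–92 → 53 bp
  93–170 → 78 bp
  171–185 → 15 bp
Sorted largest to smallest: 78, 53, 36, 15, 3 bp.

78, 53, 36, 15, 3 bp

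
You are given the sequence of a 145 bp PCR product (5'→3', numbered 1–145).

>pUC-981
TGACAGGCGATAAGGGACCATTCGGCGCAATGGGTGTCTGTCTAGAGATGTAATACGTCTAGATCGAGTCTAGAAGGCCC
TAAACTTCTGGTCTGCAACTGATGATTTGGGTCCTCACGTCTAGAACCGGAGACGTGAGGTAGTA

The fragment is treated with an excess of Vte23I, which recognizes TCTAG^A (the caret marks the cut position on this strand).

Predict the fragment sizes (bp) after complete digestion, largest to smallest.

Vte23I sites (TCTAGA) start at positions 41, 58, 69, 120.
Vte23I cuts after base 5 of each site (before the last base), so after positions 45, 62, 73, 124.
Linear molecule, 4 cuts → 5 fragments:
  1–45 → 45 bp
  46–62 → 17 bp
  63–73 → 11 bp
  74–124 → 51 bp
  125–145 → 21 bp
Sorted largest to smallest: 51, 45, 21, 17, 11 bp.

51, 45, 21, 17, 11 bp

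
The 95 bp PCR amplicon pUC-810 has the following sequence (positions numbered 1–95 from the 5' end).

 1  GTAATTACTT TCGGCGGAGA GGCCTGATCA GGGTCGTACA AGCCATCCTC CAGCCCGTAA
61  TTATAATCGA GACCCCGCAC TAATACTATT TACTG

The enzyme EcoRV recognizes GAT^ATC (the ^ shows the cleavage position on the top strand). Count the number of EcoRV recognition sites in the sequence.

No occurrence of GATATC is present in the sequence.
EcoRV does not cut: 0 sites.

0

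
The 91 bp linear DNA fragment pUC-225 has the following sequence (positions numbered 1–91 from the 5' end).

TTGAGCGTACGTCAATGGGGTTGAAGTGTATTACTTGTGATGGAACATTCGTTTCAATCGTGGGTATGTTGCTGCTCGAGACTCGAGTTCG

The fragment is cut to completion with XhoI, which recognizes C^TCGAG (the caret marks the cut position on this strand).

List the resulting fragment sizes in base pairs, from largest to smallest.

75, 9, 7 bp

XhoI sites (CTCGAG) start at positions 75, 82.
XhoI cuts after the first base of each site, so after positions 75, 82.
Linear molecule, 2 cuts → 3 fragments:
  1–75 → 75 bp
  76–82 → 7 bp
  83–91 → 9 bp
Sorted largest to smallest: 75, 9, 7 bp.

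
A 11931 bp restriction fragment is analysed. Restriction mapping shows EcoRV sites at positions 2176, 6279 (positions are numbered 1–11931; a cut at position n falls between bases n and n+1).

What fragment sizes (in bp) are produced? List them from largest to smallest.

5652, 4103, 2176 bp

Linear molecule, 2 cuts → 3 fragments:
  2176 − 0 = 2176 bp
  6279 − 2176 = 4103 bp
  11931 − 6279 = 5652 bp
Sorted largest to smallest: 5652, 4103, 2176 bp.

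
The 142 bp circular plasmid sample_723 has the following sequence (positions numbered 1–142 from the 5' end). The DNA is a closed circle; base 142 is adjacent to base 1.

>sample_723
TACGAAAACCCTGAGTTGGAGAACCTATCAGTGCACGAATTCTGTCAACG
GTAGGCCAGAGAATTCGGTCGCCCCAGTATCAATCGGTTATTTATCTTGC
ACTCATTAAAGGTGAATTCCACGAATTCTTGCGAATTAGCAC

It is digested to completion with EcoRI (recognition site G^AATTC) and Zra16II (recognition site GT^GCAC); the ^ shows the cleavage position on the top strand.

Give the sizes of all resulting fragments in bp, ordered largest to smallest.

53, 51, 24, 9, 5 bp

EcoRI sites (GAATTC) start at positions 37, 61, 114, 123.
EcoRI cuts after the first base of each site, so after positions 37, 61, 114, 123.
The Zra16II site (GTGCAC) starts at position 31.
Zra16II cuts after base 2 of each site, so after position 32.
Combined cut positions: 32, 37, 61, 114, 123.
Circular molecule, 5 cuts → 5 fragments:
  33–37 → 5 bp
  38–61 → 24 bp
  62–114 → 53 bp
  115–123 → 9 bp
  124–142 then 1–32 → 19 + 32 = 51 bp
Sorted largest to smallest: 53, 51, 24, 9, 5 bp.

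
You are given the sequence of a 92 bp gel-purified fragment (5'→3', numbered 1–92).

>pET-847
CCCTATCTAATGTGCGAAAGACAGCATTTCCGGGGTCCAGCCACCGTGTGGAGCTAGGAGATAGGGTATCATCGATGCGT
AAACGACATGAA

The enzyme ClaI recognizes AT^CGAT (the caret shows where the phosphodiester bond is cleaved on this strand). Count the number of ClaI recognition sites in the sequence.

ATCGAT occurs starting at position 71.
ClaI cuts at 1 site.

1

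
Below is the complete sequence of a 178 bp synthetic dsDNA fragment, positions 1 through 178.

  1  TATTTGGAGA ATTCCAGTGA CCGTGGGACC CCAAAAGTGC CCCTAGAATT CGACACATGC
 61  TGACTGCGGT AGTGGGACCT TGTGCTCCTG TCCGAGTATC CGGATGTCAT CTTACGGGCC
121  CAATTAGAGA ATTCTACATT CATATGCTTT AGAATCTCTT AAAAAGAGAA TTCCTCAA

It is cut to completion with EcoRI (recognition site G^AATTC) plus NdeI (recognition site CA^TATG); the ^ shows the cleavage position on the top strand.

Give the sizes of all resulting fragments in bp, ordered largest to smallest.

EcoRI sites (GAATTC) start at positions 9, 46, 129, 168.
EcoRI cuts after the first base of each site, so after positions 9, 46, 129, 168.
The NdeI site (CATATG) starts at position 141.
NdeI cuts after base 2 of each site, so after position 142.
Combined cut positions: 9, 46, 129, 142, 168.
Linear molecule, 5 cuts → 6 fragments:
  1–9 → 9 bp
  10–46 → 37 bp
  47–129 → 83 bp
  130–142 → 13 bp
  143–168 → 26 bp
  169–178 → 10 bp
Sorted largest to smallest: 83, 37, 26, 13, 10, 9 bp.

83, 37, 26, 13, 10, 9 bp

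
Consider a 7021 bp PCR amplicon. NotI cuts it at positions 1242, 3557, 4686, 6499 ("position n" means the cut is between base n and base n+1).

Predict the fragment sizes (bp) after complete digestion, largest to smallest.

Linear molecule, 4 cuts → 5 fragments:
  1242 − 0 = 1242 bp
  3557 − 1242 = 2315 bp
  4686 − 3557 = 1129 bp
  6499 − 4686 = 1813 bp
  7021 − 6499 = 522 bp
Sorted largest to smallest: 2315, 1813, 1242, 1129, 522 bp.

2315, 1813, 1242, 1129, 522 bp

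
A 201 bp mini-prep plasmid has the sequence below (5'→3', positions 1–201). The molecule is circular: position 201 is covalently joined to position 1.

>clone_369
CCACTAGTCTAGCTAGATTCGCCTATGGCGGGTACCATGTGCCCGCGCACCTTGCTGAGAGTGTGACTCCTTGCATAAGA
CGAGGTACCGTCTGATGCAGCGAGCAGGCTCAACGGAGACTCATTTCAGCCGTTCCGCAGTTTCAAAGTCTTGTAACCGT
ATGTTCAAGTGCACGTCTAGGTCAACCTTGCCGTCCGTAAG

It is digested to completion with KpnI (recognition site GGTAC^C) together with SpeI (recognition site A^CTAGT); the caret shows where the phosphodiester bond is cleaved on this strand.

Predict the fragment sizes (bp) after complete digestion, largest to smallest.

116, 53, 32 bp

KpnI sites (GGTACC) start at positions 31, 84.
KpnI cuts after base 5 of each site (before the last base), so after positions 35, 88.
The SpeI site (ACTAGT) starts at position 3.
SpeI cuts after the first base of each site, so after position 3.
Combined cut positions: 3, 35, 88.
Circular molecule, 3 cuts → 3 fragments:
  4–35 → 32 bp
  36–88 → 53 bp
  89–201 then 1–3 → 113 + 3 = 116 bp
Sorted largest to smallest: 116, 53, 32 bp.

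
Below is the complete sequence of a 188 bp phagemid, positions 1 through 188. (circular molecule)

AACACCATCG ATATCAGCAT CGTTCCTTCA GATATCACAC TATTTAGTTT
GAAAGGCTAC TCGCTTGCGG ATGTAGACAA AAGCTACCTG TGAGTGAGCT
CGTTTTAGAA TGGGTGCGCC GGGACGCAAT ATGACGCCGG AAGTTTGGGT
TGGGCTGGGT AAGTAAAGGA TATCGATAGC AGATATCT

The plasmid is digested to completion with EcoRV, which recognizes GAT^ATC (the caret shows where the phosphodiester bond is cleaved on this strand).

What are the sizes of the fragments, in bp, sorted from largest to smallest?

138, 21, 16, 13 bp

EcoRV sites (GATATC) start at positions 10, 31, 169, 182.
EcoRV cuts after base 3 of each site, so after positions 12, 33, 171, 184.
Circular molecule, 4 cuts → 4 fragments:
  13–33 → 21 bp
  34–171 → 138 bp
  172–184 → 13 bp
  185–188 then 1–12 → 4 + 12 = 16 bp
Sorted largest to smallest: 138, 21, 16, 13 bp.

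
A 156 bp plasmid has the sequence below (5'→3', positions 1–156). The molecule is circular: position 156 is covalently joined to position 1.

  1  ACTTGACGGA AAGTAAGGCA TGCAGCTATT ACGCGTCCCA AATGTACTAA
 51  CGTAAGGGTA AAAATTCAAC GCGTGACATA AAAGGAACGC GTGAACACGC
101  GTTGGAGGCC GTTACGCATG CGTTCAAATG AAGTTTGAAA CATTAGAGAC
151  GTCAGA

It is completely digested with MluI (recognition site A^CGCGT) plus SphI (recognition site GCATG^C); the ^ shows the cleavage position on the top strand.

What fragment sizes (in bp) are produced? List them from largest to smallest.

MluI sites (ACGCGT) start at positions 31, 69, 87, 97.
MluI cuts after the first base of each site, so after positions 31, 69, 87, 97.
SphI sites (GCATGC) start at positions 18, 116.
SphI cuts after base 5 of each site (before the last base), so after positions 22, 120.
Combined cut positions: 22, 31, 69, 87, 97, 120.
Circular molecule, 6 cuts → 6 fragments:
  23–31 → 9 bp
  32–69 → 38 bp
  70–87 → 18 bp
  88–97 → 10 bp
  98–120 → 23 bp
  121–156 then 1–22 → 36 + 22 = 58 bp
Sorted largest to smallest: 58, 38, 23, 18, 10, 9 bp.

58, 38, 23, 18, 10, 9 bp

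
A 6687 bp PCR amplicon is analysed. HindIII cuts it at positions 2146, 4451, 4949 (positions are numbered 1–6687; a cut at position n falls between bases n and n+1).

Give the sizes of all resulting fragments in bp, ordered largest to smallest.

2305, 2146, 1738, 498 bp

Linear molecule, 3 cuts → 4 fragments:
  2146 − 0 = 2146 bp
  4451 − 2146 = 2305 bp
  4949 − 4451 = 498 bp
  6687 − 4949 = 1738 bp
Sorted largest to smallest: 2305, 2146, 1738, 498 bp.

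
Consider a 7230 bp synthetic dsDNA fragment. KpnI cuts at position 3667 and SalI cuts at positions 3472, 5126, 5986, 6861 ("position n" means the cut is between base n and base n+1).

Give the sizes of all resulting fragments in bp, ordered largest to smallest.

3472, 1459, 875, 860, 369, 195 bp

Combined cut positions (sorted): 3472, 3667, 5126, 5986, 6861.
Linear molecule, 5 cuts → 6 fragments:
  3472 − 0 = 3472 bp
  3667 − 3472 = 195 bp
  5126 − 3667 = 1459 bp
  5986 − 5126 = 860 bp
  6861 − 5986 = 875 bp
  7230 − 6861 = 369 bp
Sorted largest to smallest: 3472, 1459, 875, 860, 369, 195 bp.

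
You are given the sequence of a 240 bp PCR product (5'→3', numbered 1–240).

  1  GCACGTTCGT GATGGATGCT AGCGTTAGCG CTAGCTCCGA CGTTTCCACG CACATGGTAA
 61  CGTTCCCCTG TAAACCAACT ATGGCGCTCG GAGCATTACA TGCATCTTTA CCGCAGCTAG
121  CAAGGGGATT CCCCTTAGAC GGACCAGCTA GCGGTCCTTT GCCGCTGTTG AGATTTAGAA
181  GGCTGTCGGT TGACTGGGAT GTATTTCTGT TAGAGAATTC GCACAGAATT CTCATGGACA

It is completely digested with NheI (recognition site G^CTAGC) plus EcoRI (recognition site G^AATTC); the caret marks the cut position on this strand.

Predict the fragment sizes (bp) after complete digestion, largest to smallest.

NheI sites (GCTAGC) start at positions 18, 30, 116, 147.
NheI cuts after the first base of each site, so after positions 18, 30, 116, 147.
EcoRI sites (GAATTC) start at positions 215, 226.
EcoRI cuts after the first base of each site, so after positions 215, 226.
Combined cut positions: 18, 30, 116, 147, 215, 226.
Linear molecule, 6 cuts → 7 fragments:
  1–18 → 18 bp
  19–30 → 12 bp
  31–116 → 86 bp
  117–147 → 31 bp
  148–215 → 68 bp
  216–226 → 11 bp
  227–240 → 14 bp
Sorted largest to smallest: 86, 68, 31, 18, 14, 12, 11 bp.

86, 68, 31, 18, 14, 12, 11 bp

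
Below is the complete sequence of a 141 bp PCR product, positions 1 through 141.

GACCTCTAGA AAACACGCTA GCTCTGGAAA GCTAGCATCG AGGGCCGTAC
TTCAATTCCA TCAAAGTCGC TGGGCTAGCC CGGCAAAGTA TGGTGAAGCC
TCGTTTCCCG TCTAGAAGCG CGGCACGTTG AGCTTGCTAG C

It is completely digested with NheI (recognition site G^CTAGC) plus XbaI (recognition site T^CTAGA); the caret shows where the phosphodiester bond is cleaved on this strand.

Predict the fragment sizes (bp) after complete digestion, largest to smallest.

NheI sites (GCTAGC) start at positions 17, 31, 74, 136.
NheI cuts after the first base of each site, so after positions 17, 31, 74, 136.
XbaI sites (TCTAGA) start at positions 5, 111.
XbaI cuts after the first base of each site, so after positions 5, 111.
Combined cut positions: 5, 17, 31, 74, 111, 136.
Linear molecule, 6 cuts → 7 fragments:
  1–5 → 5 bp
  6–17 → 12 bp
  18–31 → 14 bp
  32–74 → 43 bp
  75–111 → 37 bp
  112–136 → 25 bp
  137–141 → 5 bp
Sorted largest to smallest: 43, 37, 25, 14, 12, 5, 5 bp.

43, 37, 25, 14, 12, 5, 5 bp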